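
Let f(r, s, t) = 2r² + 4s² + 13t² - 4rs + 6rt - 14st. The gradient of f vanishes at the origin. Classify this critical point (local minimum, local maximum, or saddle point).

local minimum

The Hessian at the origin is H = [[4, -4, 6], [-4, 8, -14], [6, -14, 26]].
Applying the same elementary operations to the rows and columns of H produces a congruent diagonal matrix with entries 4, 4, 1.
That gives 3 positive pivots.
H is positive definite, so the origin is a strict local minimum.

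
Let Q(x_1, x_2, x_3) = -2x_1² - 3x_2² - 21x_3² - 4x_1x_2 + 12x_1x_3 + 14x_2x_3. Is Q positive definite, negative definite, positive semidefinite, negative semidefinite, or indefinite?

negative definite

Write A = [[-2, -2, 6], [-2, -3, 7], [6, 7, -21]].
An LDLᵀ factorisation of A has diagonal entries -2, -1, -2.
So there are 3 negative pivots.
Hence Q is negative definite.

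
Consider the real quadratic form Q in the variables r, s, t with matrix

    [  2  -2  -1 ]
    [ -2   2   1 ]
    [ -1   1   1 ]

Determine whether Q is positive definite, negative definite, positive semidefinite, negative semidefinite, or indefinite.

positive semidefinite

Row-reducing A symmetrically gives the diagonal entries 2, 0, 1/2.
That gives 2 positive, 1 zero pivots.
Hence Q is positive semidefinite.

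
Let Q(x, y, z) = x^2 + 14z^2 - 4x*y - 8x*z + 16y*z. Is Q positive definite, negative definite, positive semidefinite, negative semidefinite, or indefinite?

The associated matrix is A = [[1, -2, -4], [-2, 0, 8], [-4, 8, 14]].
Congruent diagonalization of A (simultaneous row and column reduction) yields pivots 1, -4, -2.
So there are 1 positive, 2 negative pivots.
Hence Q is indefinite.

indefinite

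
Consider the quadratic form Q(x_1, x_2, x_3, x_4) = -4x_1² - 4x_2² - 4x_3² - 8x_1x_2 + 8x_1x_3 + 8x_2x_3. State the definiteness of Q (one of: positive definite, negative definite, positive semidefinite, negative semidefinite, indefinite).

negative semidefinite

Write A = [[-4, -4, 4, 0], [-4, -4, 4, 0], [4, 4, -4, 0], [0, 0, 0, 0]].
Row-reducing A symmetrically gives the diagonal entries -4, 0, 0, 0.
Counting signs: 1 negative, 3 zero.
Hence Q is negative semidefinite.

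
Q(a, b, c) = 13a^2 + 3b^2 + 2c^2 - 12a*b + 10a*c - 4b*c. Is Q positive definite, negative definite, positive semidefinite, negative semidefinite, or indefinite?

Write A = [[13, -6, 5], [-6, 3, -2], [5, -2, 2]].
Congruent diagonalization of A (simultaneous row and column reduction) yields pivots 13, 3/13, -1/3.
That gives 2 positive, 1 negative pivots.
Hence Q is indefinite.

indefinite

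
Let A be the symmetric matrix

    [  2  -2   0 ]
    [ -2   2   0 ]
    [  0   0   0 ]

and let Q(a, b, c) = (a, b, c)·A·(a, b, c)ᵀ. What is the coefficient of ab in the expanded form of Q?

-4

The coefficient of ab is A[1,2] + A[2,1] = 2·(-2) = -4.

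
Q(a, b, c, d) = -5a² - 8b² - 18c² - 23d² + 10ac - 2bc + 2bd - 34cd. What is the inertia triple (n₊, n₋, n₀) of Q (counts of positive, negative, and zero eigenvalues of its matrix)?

(0, 4, 0)

The associated matrix is A = [[-5, 0, 5, 0], [0, -8, -1, 1], [5, -1, -18, -17], [0, 1, -17, -23]].
An LDLᵀ factorisation of A has diagonal entries -5, -8, -103/8, -10/103.
So there are 4 negative pivots.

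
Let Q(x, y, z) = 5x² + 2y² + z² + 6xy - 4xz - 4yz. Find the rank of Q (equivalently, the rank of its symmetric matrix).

The symmetric matrix is A = [[5, 3, -2], [3, 2, -2], [-2, -2, 1]].
Row-reducing A symmetrically gives the diagonal entries 5, 1/5, -3.
So there are 2 positive, 1 negative pivots.
The rank is the number of nonzero pivots: 3.

3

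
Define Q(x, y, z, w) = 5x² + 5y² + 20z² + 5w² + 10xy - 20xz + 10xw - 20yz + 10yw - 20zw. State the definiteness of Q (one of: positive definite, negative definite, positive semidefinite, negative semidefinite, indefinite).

positive semidefinite

The symmetric matrix is A = [[5, 5, -10, 5], [5, 5, -10, 5], [-10, -10, 20, -10], [5, 5, -10, 5]].
Symmetric row and column elimination reduces A to a congruent diagonal form with pivots 5, 0, 0, 0.
So there are 1 positive, 3 zero pivots.
Hence Q is positive semidefinite.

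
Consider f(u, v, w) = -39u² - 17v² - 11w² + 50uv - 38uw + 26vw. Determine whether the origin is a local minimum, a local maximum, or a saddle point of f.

The Hessian at the origin is H = [[-78, 50, -38], [50, -34, 26], [-38, 26, -22]].
Row-reducing H symmetrically gives the diagonal entries -78, -76/39, -40/19.
So there are 3 negative pivots.
H is negative definite, so the origin is a strict local maximum.

local maximum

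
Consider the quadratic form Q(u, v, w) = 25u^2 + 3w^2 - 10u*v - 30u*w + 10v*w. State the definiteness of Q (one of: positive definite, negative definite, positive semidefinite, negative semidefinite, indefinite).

The symmetric matrix is A = [[25, -5, -15], [-5, 0, 5], [-15, 5, 3]].
Symmetric row and column elimination reduces A to a congruent diagonal form with pivots 25, -1, -2.
That gives 1 positive, 2 negative pivots.
Hence Q is indefinite.

indefinite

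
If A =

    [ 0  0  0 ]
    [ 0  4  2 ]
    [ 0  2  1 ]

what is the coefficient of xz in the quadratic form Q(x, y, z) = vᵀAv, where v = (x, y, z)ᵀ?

0

The coefficient of xz is A[1,3] + A[3,1] = 2·0 = 0.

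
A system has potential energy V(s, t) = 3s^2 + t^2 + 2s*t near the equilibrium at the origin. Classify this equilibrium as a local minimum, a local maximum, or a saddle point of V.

The Hessian at the origin is H = [[6, 2], [2, 2]].
det H = 6·2 − (2)² = 8 > 0 and H[1,1] = 6 > 0, so H is positive definite.
Therefore the origin is a local minimum.

local minimum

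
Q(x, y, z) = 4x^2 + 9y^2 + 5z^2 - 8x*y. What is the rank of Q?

3

The symmetric matrix is A = [[4, -4, 0], [-4, 9, 0], [0, 0, 5]].
Row-reducing A symmetrically gives the diagonal entries 4, 5, 5.
That gives 3 positive pivots.
The rank is the number of nonzero pivots: 3.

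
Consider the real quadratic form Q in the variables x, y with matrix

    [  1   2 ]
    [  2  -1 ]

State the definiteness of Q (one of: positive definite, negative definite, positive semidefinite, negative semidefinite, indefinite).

indefinite

For the 2×2 matrix [[1, 2], [2, -1]]: det = 1·-1 − (2)² = -5, trace = 0.
det < 0 so the eigenvalues have opposite signs; the form is indefinite.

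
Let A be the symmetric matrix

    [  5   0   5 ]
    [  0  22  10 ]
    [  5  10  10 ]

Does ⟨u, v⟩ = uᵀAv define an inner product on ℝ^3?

yes

An LDLᵀ factorisation of A has diagonal entries 5, 22, 5/11.
Counting signs: 3 positive.
Hence Q is positive definite.
⟨·,·⟩ is an inner product exactly when A is positive definite.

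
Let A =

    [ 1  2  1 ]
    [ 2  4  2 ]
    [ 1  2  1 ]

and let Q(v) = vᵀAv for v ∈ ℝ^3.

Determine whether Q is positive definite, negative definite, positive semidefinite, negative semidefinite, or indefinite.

Applying the same elementary operations to the rows and columns of A produces a congruent diagonal matrix with entries 1, 0, 0.
So there are 1 positive, 2 zero pivots.
Hence Q is positive semidefinite.

positive semidefinite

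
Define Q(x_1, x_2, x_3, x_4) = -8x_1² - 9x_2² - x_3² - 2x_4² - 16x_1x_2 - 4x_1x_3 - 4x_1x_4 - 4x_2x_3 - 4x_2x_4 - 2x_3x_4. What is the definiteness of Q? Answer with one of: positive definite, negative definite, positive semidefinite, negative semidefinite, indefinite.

negative definite

The associated matrix is A = [[-8, -8, -2, -2], [-8, -9, -2, -2], [-2, -2, -1, -1], [-2, -2, -1, -2]].
Congruent diagonalization of A (simultaneous row and column reduction) yields pivots -8, -1, -1/2, -1.
So there are 4 negative pivots.
Hence Q is negative definite.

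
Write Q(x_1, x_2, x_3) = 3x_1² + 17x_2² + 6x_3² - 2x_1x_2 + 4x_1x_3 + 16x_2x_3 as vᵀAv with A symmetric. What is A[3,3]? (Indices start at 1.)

The coefficient of x_3² in Q is 6, and that is exactly A[3,3].

6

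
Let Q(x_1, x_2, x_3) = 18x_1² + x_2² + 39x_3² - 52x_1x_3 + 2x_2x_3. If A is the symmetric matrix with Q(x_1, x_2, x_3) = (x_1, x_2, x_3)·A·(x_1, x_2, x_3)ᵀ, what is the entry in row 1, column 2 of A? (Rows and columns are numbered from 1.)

0

The coefficient of x_1·x_2 in Q is 0. For a symmetric A this equals A[1,2] + A[2,1] = 2·A[1,2].
So A[1,2] = 0/2 = 0.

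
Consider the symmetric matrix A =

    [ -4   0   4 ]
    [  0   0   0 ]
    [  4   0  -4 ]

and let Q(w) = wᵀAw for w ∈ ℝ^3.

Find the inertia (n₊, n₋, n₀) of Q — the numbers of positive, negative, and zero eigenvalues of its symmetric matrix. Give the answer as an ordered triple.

Row-reducing A symmetrically gives the diagonal entries -4, 0, 0.
That gives 1 negative, 2 zero pivots.

(0, 1, 2)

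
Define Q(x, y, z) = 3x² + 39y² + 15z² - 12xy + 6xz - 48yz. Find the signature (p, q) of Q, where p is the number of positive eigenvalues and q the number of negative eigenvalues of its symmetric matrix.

The symmetric matrix is A = [[3, -6, 3], [-6, 39, -24], [3, -24, 15]].
Congruent diagonalization of A (simultaneous row and column reduction) yields pivots 3, 27, 0.
That gives 2 positive, 1 zero pivots.

(2, 0)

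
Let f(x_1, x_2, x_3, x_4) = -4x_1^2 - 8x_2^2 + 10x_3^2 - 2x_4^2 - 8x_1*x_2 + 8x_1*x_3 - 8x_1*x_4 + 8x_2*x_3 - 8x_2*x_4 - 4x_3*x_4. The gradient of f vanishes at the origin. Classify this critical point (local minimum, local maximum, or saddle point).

saddle point

The Hessian at the origin is H = [[-8, -8, 8, -8], [-8, -16, 8, -8], [8, 8, 20, -4], [-8, -8, -4, -4]].
Congruent diagonalization of H (simultaneous row and column reduction) yields pivots -8, -8, 28, -8/7.
That gives 1 positive, 3 negative pivots.
H is indefinite, so the origin is a saddle point.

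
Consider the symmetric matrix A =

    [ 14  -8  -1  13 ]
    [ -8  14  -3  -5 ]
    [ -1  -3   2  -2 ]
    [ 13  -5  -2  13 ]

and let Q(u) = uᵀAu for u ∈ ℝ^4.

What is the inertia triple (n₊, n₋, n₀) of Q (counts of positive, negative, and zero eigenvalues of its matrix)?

Row-reducing A symmetrically gives the diagonal entries 14, 66/7, 19/33, 5/19.
That gives 4 positive pivots.

(4, 0, 0)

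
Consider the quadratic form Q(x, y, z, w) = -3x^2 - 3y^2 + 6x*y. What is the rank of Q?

1

Write A = [[-3, 3, 0, 0], [3, -3, 0, 0], [0, 0, 0, 0], [0, 0, 0, 0]].
Row-reducing A symmetrically gives the diagonal entries -3, 0, 0, 0.
So there are 1 negative, 3 zero pivots.
The rank is the number of nonzero pivots: 1.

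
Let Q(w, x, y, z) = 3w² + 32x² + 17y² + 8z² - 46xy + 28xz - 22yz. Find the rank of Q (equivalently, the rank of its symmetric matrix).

Write A = [[3, 0, 0, 0], [0, 32, -23, 14], [0, -23, 17, -11], [0, 14, -11, 8]].
Congruent diagonalization of A (simultaneous row and column reduction) yields pivots 3, 32, 15/32, 0.
That gives 3 positive, 1 zero pivots.
The rank is the number of nonzero pivots: 3.

3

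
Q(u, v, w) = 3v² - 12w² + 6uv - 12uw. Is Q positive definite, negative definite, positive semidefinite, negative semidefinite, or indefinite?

indefinite

The symmetric matrix is A = [[0, 3, -6], [3, 3, 0], [-6, 0, -12]].
A is congruent to a diagonal matrix with 1 positive, 1 negative and 1 zero entries, so Q is indefinite.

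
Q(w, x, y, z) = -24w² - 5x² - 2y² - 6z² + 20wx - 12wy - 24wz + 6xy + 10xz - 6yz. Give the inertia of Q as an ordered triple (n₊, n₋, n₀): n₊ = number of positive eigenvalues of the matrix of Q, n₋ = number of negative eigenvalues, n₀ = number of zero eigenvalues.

The symmetric matrix is A = [[-24, 10, -6, -12], [10, -5, 3, 5], [-6, 3, -2, -3], [-12, 5, -3, -6]].
Congruent diagonalization of A (simultaneous row and column reduction) yields pivots -24, -5/6, -1/5, 0.
That gives 3 negative, 1 zero pivots.

(0, 3, 1)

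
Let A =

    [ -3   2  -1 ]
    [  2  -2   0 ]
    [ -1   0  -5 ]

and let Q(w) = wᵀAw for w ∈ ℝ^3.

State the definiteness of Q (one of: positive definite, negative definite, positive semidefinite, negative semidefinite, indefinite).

negative definite

Leading principal minors: Δ_1 = -3, Δ_2 = 2, Δ_3 = -8.
The signs alternate starting with Δ_1 < 0, so by Sylvester's criterion Q is negative definite.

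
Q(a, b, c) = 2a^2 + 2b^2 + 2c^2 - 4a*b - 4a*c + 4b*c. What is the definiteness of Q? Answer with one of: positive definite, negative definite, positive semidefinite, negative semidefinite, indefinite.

Write A = [[2, -2, -2], [-2, 2, 2], [-2, 2, 2]].
Symmetric row and column elimination reduces A to a congruent diagonal form with pivots 2, 0, 0.
Counting signs: 1 positive, 2 zero.
Hence Q is positive semidefinite.

positive semidefinite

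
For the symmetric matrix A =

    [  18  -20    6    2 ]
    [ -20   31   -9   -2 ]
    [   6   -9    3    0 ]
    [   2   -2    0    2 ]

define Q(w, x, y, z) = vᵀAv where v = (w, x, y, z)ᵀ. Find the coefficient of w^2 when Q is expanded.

The coefficient of w^2 is the diagonal entry A[1,1] = 18.

18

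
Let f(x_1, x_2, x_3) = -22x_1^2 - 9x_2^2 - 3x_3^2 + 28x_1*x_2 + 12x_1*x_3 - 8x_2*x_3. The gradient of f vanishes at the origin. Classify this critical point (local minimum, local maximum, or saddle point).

local maximum

The Hessian at the origin is H = [[-44, 28, 12], [28, -18, -8], [12, -8, -6]].
Row-reducing H symmetrically gives the diagonal entries -44, -2/11, -2.
That gives 3 negative pivots.
H is negative definite, so the origin is a strict local maximum.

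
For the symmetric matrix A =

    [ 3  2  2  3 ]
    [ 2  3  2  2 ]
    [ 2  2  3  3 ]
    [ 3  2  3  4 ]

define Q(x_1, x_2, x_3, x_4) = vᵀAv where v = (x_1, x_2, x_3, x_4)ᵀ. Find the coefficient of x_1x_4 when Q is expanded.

6

The coefficient of x_1x_4 is A[1,4] + A[4,1] = 2·3 = 6.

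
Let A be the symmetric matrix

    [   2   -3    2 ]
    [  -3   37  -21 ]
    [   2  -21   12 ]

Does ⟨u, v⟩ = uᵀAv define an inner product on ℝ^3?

yes

Leading principal minors: Δ_1 = 2, Δ_2 = 65, Δ_3 = 2.
All leading principal minors are positive, so by Sylvester's criterion Q is positive definite.
⟨·,·⟩ is an inner product exactly when A is positive definite.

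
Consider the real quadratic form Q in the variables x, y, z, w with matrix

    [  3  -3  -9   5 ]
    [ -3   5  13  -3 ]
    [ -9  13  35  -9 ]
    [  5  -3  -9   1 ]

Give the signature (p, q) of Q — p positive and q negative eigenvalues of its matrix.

By Sylvester's law of inertia any congruent diagonalization of A has 3 positive, 1 negative and 0 zero entries.

(3, 1)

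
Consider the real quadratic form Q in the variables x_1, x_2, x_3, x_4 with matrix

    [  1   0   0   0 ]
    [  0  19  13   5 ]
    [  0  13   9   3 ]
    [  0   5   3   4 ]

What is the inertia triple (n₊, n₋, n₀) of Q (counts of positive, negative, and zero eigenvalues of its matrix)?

Congruent diagonalization of A (simultaneous row and column reduction) yields pivots 1, 19, 2/19, 1.
That gives 4 positive pivots.

(4, 0, 0)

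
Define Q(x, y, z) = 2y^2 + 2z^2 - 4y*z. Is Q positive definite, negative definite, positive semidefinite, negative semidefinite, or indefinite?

positive semidefinite

The associated matrix is A = [[0, 0, 0], [0, 2, -2], [0, -2, 2]].
Applying the same elementary operations to the rows and columns of A produces a congruent diagonal matrix with entries 0, 2, 0.
So there are 1 positive, 2 zero pivots.
Hence Q is positive semidefinite.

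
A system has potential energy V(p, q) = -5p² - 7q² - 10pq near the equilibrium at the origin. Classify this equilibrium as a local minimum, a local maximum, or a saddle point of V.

local maximum

The Hessian at the origin is H = [[-10, -10], [-10, -14]].
det H = -10·-14 − (-10)² = 40 > 0 and H[1,1] = -10 < 0, so H is negative definite.
Therefore the origin is a local maximum.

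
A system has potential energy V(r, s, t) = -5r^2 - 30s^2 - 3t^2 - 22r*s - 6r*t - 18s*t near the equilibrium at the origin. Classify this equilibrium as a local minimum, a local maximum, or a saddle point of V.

The Hessian at the origin is H = [[-10, -22, -6], [-22, -60, -18], [-6, -18, -6]].
Symmetric row and column elimination reduces H to a congruent diagonal form with pivots -10, -58/5, -12/29.
So there are 3 negative pivots.
H is negative definite, so the origin is a strict local maximum.

local maximum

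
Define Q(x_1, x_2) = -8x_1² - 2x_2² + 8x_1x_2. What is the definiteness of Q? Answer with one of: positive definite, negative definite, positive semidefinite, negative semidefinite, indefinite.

The symmetric matrix is A = [[-8, 4], [4, -2]].
Applying the same elementary operations to the rows and columns of A produces a congruent diagonal matrix with entries -8, 0.
So there are 1 negative, 1 zero pivots.
Hence Q is negative semidefinite.

negative semidefinite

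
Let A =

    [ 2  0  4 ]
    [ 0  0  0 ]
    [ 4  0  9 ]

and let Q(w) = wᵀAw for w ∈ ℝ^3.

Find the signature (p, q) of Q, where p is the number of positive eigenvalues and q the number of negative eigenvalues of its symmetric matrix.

(2, 0)

Applying the same elementary operations to the rows and columns of A produces a congruent diagonal matrix with entries 2, 0, 1.
That gives 2 positive, 1 zero pivots.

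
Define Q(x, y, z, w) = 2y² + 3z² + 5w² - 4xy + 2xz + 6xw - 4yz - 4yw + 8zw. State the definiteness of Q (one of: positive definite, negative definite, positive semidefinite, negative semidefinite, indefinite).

The symmetric matrix is A = [[0, -2, 1, 3], [-2, 2, -2, -2], [1, -2, 3, 4], [3, -2, 4, 5]].
A is congruent to a diagonal matrix with 3 positive, 1 negative and 0 zero entries, so Q is indefinite.

indefinite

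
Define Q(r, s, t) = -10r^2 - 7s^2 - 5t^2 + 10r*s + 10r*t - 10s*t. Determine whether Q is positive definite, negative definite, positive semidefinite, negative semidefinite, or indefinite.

The symmetric matrix is A = [[-10, 5, 5], [5, -7, -5], [5, -5, -5]].
Applying the same elementary operations to the rows and columns of A produces a congruent diagonal matrix with entries -10, -9/2, -10/9.
That gives 3 negative pivots.
Hence Q is negative definite.

negative definite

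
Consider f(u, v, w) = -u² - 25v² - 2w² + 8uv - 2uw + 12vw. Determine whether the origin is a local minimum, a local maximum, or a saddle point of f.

local maximum

The Hessian at the origin is H = [[-2, 8, -2], [8, -50, 12], [-2, 12, -4]].
Applying the same elementary operations to the rows and columns of H produces a congruent diagonal matrix with entries -2, -18, -10/9.
So there are 3 negative pivots.
H is negative definite, so the origin is a strict local maximum.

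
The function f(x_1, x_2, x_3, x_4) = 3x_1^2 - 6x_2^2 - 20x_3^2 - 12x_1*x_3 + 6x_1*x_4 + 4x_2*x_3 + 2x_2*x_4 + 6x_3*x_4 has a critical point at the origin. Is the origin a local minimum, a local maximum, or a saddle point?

saddle point

The Hessian at the origin is H = [[6, 0, -12, 6], [0, -12, 4, 2], [-12, 4, -40, 6], [6, 2, 6, 0]].
Congruent diagonalization of H (simultaneous row and column reduction) yields pivots 6, -12, -188/3, -5/47.
That gives 1 positive, 3 negative pivots.
H is indefinite, so the origin is a saddle point.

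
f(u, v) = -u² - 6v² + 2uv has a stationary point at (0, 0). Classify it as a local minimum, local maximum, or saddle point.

The Hessian at the origin is H = [[-2, 2], [2, -12]].
det H = -2·-12 − (2)² = 20 > 0 and H[1,1] = -2 < 0, so H is negative definite.
Therefore the origin is a local maximum.

local maximum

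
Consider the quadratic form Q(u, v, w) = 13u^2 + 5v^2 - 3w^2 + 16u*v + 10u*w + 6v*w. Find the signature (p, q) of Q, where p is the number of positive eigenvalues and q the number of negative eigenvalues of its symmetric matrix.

The symmetric matrix is A = [[13, 8, 5], [8, 5, 3], [5, 3, -3]].
An LDLᵀ factorisation of A has diagonal entries 13, 1/13, -5.
That gives 2 positive, 1 negative pivots.

(2, 1)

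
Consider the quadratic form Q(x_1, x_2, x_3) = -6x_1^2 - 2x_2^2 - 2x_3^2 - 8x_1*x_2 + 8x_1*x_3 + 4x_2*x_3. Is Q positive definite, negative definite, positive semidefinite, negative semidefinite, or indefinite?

The associated matrix is A = [[-6, -4, 4], [-4, -2, 2], [4, 2, -2]].
Symmetric row and column elimination reduces A to a congruent diagonal form with pivots -6, 2/3, 0.
That gives 1 positive, 1 negative, 1 zero pivots.
Hence Q is indefinite.

indefinite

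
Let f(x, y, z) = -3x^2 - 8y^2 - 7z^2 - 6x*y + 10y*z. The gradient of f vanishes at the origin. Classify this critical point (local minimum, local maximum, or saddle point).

The Hessian at the origin is H = [[-6, -6, 0], [-6, -16, 10], [0, 10, -14]].
Applying the same elementary operations to the rows and columns of H produces a congruent diagonal matrix with entries -6, -10, -4.
So there are 3 negative pivots.
H is negative definite, so the origin is a strict local maximum.

local maximum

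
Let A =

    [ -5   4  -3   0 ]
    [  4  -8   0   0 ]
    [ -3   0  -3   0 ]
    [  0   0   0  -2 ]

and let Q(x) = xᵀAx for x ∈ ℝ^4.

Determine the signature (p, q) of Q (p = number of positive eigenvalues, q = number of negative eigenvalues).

(0, 3)

Row-reducing A symmetrically gives the diagonal entries -5, -24/5, 0, -2.
Counting signs: 3 negative, 1 zero.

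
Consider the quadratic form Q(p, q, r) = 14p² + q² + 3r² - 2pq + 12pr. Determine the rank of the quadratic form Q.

The symmetric matrix is A = [[14, -1, 6], [-1, 1, 0], [6, 0, 3]].
Applying the same elementary operations to the rows and columns of A produces a congruent diagonal matrix with entries 14, 13/14, 3/13.
That gives 3 positive pivots.
The rank is the number of nonzero pivots: 3.

3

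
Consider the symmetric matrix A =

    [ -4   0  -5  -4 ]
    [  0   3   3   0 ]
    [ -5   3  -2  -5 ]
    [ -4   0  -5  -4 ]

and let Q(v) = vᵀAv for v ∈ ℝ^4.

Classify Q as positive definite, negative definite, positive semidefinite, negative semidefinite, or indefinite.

indefinite

Congruent diagonalization of A (simultaneous row and column reduction) yields pivots -4, 3, 5/4, 0.
Counting signs: 2 positive, 1 negative, 1 zero.
Hence Q is indefinite.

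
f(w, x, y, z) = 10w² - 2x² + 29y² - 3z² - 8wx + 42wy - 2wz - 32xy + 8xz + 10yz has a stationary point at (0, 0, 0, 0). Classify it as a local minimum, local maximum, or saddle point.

The Hessian at the origin is H = [[20, -8, 42, -2], [-8, -4, -32, 8], [42, -32, 58, 10], [-2, 8, 10, -6]].
Applying the same elementary operations to the rows and columns of H produces a congruent diagonal matrix with entries 20, -36/5, 17/9, 8/17.
So there are 3 positive, 1 negative pivots.
H is indefinite, so the origin is a saddle point.

saddle point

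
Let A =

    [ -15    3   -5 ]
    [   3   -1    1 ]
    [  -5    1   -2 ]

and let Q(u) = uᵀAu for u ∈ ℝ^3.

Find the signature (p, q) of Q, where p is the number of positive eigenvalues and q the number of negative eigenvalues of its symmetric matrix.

(0, 3)

Applying the same elementary operations to the rows and columns of A produces a congruent diagonal matrix with entries -15, -2/5, -1/3.
Counting signs: 3 negative.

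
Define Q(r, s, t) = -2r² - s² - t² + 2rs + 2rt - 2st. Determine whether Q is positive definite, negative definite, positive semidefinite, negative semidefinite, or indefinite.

The symmetric matrix is A = [[-2, 1, 1], [1, -1, -1], [1, -1, -1]].
Symmetric row and column elimination reduces A to a congruent diagonal form with pivots -2, -1/2, 0.
Counting signs: 2 negative, 1 zero.
Hence Q is negative semidefinite.

negative semidefinite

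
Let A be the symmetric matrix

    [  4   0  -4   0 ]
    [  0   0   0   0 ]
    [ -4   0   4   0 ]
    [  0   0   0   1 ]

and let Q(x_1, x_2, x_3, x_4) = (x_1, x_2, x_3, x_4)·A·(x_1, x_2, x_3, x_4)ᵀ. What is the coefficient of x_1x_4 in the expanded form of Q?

0

The coefficient of x_1x_4 is A[1,4] + A[4,1] = 2·0 = 0.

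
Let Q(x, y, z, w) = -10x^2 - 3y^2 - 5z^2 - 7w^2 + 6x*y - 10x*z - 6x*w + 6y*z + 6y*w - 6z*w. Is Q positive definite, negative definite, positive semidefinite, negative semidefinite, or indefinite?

The symmetric matrix is A = [[-10, 3, -5, -3], [3, -3, 3, 3], [-5, 3, -5, -3], [-3, 3, -3, -7]].
Applying the same elementary operations to the rows and columns of A produces a congruent diagonal matrix with entries -10, -21/10, -10/7, -4.
That gives 4 negative pivots.
Hence Q is negative definite.

negative definite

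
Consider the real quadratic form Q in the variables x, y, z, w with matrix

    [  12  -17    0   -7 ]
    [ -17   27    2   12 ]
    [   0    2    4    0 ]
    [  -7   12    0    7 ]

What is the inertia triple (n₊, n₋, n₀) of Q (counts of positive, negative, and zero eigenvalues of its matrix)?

Symmetric row and column elimination reduces A to a congruent diagonal form with pivots 12, 35/12, 92/35, 15/23.
So there are 4 positive pivots.

(4, 0, 0)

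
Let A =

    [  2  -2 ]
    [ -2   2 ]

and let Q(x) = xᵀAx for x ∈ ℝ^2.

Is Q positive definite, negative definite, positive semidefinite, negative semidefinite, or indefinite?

positive semidefinite

For the 2×2 matrix [[2, -2], [-2, 2]]: det = 2·2 − (-2)² = 0, trace = 4.
det = 0 so one eigenvalue is zero; the form is semidefinite with the sign of the trace.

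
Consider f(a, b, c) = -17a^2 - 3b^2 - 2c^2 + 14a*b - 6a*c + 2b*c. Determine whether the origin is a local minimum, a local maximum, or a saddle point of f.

The Hessian at the origin is H = [[-34, 14, -6], [14, -6, 2], [-6, 2, -4]].
Row-reducing H symmetrically gives the diagonal entries -34, -4/17, -2.
Counting signs: 3 negative.
H is negative definite, so the origin is a strict local maximum.

local maximum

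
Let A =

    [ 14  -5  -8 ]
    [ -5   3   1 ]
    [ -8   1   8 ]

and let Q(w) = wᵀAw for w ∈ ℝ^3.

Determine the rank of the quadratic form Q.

Row-reducing A symmetrically gives the diagonal entries 14, 17/14, 10/17.
Counting signs: 3 positive.
The rank is the number of nonzero pivots: 3.

3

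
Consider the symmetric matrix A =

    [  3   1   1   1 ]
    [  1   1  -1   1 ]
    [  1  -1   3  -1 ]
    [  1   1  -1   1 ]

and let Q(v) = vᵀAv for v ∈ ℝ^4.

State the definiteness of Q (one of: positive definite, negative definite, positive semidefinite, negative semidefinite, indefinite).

Applying the same elementary operations to the rows and columns of A produces a congruent diagonal matrix with entries 3, 2/3, 0, 0.
That gives 2 positive, 2 zero pivots.
Hence Q is positive semidefinite.

positive semidefinite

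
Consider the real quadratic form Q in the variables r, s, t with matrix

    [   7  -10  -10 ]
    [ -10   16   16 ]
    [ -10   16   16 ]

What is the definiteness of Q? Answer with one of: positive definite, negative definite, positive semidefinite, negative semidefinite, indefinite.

positive semidefinite

Row-reducing A symmetrically gives the diagonal entries 7, 12/7, 0.
Counting signs: 2 positive, 1 zero.
Hence Q is positive semidefinite.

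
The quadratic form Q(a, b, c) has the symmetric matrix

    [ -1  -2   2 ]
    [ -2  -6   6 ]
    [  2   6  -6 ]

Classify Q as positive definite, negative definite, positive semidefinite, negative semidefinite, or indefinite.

negative semidefinite

Congruent diagonalization of A (simultaneous row and column reduction) yields pivots -1, -2, 0.
Counting signs: 2 negative, 1 zero.
Hence Q is negative semidefinite.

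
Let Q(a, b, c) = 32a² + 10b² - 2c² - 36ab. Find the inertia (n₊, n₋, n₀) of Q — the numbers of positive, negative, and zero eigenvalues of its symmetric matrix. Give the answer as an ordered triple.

The symmetric matrix is A = [[32, -18, 0], [-18, 10, 0], [0, 0, -2]].
Row-reducing A symmetrically gives the diagonal entries 32, -1/8, -2.
That gives 1 positive, 2 negative pivots.

(1, 2, 0)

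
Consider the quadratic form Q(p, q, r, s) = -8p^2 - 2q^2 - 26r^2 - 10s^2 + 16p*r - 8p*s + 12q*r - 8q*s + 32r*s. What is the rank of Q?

2

Write A = [[-8, 0, 8, -4], [0, -2, 6, -4], [8, 6, -26, 16], [-4, -4, 16, -10]].
Congruent diagonalization of A (simultaneous row and column reduction) yields pivots -8, -2, 0, 0.
That gives 2 negative, 2 zero pivots.
The rank is the number of nonzero pivots: 2.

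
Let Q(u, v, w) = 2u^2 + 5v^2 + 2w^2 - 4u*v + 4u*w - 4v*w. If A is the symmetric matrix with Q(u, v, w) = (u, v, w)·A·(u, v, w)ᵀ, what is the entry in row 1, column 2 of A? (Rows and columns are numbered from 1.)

-2

The coefficient of u·v in Q is -4. For a symmetric A this equals A[1,2] + A[2,1] = 2·A[1,2].
So A[1,2] = -4/2 = -2.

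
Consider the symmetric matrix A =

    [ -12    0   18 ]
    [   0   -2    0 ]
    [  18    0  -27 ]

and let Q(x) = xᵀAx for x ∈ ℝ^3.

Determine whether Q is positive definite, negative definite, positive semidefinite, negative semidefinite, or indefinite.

Row-reducing A symmetrically gives the diagonal entries -12, -2, 0.
Counting signs: 2 negative, 1 zero.
Hence Q is negative semidefinite.

negative semidefinite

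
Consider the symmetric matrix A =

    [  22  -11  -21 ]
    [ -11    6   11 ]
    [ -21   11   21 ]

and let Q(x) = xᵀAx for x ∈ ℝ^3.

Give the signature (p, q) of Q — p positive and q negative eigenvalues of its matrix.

Applying the same elementary operations to the rows and columns of A produces a congruent diagonal matrix with entries 22, 1/2, 5/11.
Counting signs: 3 positive.

(3, 0)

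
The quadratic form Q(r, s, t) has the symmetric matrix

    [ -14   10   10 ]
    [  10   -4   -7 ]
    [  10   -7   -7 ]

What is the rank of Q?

Congruent diagonalization of A (simultaneous row and column reduction) yields pivots -14, 22/7, 3/22.
Counting signs: 2 positive, 1 negative.
The rank is the number of nonzero pivots: 3.

3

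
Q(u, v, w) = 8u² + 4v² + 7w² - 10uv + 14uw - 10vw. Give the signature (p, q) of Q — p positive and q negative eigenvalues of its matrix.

(3, 0)

The associated matrix is A = [[8, -5, 7], [-5, 4, -5], [7, -5, 7]].
An LDLᵀ factorisation of A has diagonal entries 8, 7/8, 3/7.
Counting signs: 3 positive.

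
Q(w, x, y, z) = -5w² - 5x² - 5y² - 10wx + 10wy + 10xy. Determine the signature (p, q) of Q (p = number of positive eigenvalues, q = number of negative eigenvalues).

Write A = [[-5, -5, 5, 0], [-5, -5, 5, 0], [5, 5, -5, 0], [0, 0, 0, 0]].
Symmetric row and column elimination reduces A to a congruent diagonal form with pivots -5, 0, 0, 0.
That gives 1 negative, 3 zero pivots.

(0, 1)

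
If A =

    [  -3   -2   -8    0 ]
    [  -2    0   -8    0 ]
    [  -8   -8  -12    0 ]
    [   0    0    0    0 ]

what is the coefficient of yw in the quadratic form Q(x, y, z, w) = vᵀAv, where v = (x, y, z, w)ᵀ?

The coefficient of yw is A[2,4] + A[4,2] = 2·0 = 0.

0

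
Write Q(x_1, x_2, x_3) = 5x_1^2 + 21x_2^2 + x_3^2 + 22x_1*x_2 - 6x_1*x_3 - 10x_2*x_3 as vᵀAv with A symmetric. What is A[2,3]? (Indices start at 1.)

The coefficient of x_2·x_3 in Q is -10. For a symmetric A this equals A[2,3] + A[3,2] = 2·A[2,3].
So A[2,3] = -10/2 = -5.

-5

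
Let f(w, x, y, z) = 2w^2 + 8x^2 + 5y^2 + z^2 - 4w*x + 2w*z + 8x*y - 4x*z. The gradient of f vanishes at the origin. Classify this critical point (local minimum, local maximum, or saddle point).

local minimum

The Hessian at the origin is H = [[4, -4, 0, 2], [-4, 16, 8, -4], [0, 8, 10, 0], [2, -4, 0, 2]].
An LDLᵀ factorisation of H has diagonal entries 4, 12, 14/3, 2/7.
That gives 4 positive pivots.
H is positive definite, so the origin is a strict local minimum.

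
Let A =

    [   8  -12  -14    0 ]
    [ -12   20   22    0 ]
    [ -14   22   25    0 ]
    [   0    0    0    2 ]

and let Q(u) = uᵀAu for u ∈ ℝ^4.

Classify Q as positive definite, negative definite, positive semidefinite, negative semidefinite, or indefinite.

positive semidefinite

Congruent diagonalization of A (simultaneous row and column reduction) yields pivots 8, 2, 0, 2.
So there are 3 positive, 1 zero pivots.
Hence Q is positive semidefinite.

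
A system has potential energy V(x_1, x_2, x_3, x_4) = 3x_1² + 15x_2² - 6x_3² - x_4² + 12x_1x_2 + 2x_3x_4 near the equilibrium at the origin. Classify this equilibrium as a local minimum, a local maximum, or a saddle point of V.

The Hessian at the origin is H = [[6, 12, 0, 0], [12, 30, 0, 0], [0, 0, -12, 2], [0, 0, 2, -2]].
Applying the same elementary operations to the rows and columns of H produces a congruent diagonal matrix with entries 6, 6, -12, -5/3.
So there are 2 positive, 2 negative pivots.
H is indefinite, so the origin is a saddle point.

saddle point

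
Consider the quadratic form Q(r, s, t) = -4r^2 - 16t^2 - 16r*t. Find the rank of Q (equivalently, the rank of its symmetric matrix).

1

The associated matrix is A = [[-4, 0, -8], [0, 0, 0], [-8, 0, -16]].
Symmetric row and column elimination reduces A to a congruent diagonal form with pivots -4, 0, 0.
Counting signs: 1 negative, 2 zero.
The rank is the number of nonzero pivots: 1.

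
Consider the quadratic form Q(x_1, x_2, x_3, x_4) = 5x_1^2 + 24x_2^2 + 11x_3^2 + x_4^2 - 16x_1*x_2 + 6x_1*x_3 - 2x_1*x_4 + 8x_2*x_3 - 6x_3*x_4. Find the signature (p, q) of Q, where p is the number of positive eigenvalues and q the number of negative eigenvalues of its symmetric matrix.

The associated matrix is A = [[5, -8, 3, -1], [-8, 24, 4, 0], [3, 4, 11, -3], [-1, 0, -3, 1]].
Row-reducing A symmetrically gives the diagonal entries 5, 56/5, 16/7, 0.
So there are 3 positive, 1 zero pivots.

(3, 0)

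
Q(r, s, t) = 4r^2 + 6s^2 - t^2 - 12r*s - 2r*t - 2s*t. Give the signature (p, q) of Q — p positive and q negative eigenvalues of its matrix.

(2, 1)

Write A = [[4, -6, -1], [-6, 6, -1], [-1, -1, -1]].
Congruent diagonalization of A (simultaneous row and column reduction) yields pivots 4, -3, 5/6.
Counting signs: 2 positive, 1 negative.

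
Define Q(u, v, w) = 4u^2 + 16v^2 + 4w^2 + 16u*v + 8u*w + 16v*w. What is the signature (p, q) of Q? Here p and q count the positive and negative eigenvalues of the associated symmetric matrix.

The symmetric matrix is A = [[4, 8, 4], [8, 16, 8], [4, 8, 4]].
Symmetric row and column elimination reduces A to a congruent diagonal form with pivots 4, 0, 0.
Counting signs: 1 positive, 2 zero.

(1, 0)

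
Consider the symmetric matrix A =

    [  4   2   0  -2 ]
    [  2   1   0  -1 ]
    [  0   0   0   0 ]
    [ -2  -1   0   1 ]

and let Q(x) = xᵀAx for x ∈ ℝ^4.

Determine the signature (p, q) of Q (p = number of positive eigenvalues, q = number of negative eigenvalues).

(1, 0)

Applying the same elementary operations to the rows and columns of A produces a congruent diagonal matrix with entries 4, 0, 0, 0.
Counting signs: 1 positive, 3 zero.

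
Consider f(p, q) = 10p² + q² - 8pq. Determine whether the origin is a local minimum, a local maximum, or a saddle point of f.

saddle point

The Hessian at the origin is H = [[20, -8], [-8, 2]].
det H = 20·2 − (-8)² = -24 < 0, so H is indefinite.
Therefore the origin is a saddle point.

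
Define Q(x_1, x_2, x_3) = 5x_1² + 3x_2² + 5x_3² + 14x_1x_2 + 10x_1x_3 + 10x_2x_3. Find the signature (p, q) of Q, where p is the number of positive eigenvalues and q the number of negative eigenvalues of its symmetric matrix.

(2, 1)

The symmetric matrix is A = [[5, 7, 5], [7, 3, 5], [5, 5, 5]].
Row-reducing A symmetrically gives the diagonal entries 5, -34/5, 10/17.
Counting signs: 2 positive, 1 negative.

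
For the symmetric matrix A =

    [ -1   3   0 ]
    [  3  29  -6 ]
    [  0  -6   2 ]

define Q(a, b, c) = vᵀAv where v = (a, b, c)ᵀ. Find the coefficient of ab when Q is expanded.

The coefficient of ab is A[1,2] + A[2,1] = 2·3 = 6.

6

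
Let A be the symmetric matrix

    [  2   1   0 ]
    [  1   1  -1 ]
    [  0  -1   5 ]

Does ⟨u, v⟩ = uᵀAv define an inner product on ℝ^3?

yes

Row-reducing A symmetrically gives the diagonal entries 2, 1/2, 3.
So there are 3 positive pivots.
Hence Q is positive definite.
⟨·,·⟩ is an inner product exactly when A is positive definite.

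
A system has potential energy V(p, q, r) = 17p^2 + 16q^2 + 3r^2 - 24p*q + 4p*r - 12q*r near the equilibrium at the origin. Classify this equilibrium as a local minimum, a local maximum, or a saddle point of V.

The Hessian at the origin is H = [[34, -24, 4], [-24, 32, -12], [4, -12, 6]].
Row-reducing H symmetrically gives the diagonal entries 34, 256/17, -1/16.
Counting signs: 2 positive, 1 negative.
H is indefinite, so the origin is a saddle point.

saddle point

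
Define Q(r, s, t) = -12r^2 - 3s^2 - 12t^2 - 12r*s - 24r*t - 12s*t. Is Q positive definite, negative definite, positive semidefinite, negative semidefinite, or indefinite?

negative semidefinite

Write A = [[-12, -6, -12], [-6, -3, -6], [-12, -6, -12]].
Row-reducing A symmetrically gives the diagonal entries -12, 0, 0.
So there are 1 negative, 2 zero pivots.
Hence Q is negative semidefinite.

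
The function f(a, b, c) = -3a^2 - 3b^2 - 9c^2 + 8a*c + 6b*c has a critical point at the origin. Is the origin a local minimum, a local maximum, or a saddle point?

The Hessian at the origin is H = [[-6, 0, 8], [0, -6, 6], [8, 6, -18]].
Row-reducing H symmetrically gives the diagonal entries -6, -6, -4/3.
So there are 3 negative pivots.
H is negative definite, so the origin is a strict local maximum.

local maximum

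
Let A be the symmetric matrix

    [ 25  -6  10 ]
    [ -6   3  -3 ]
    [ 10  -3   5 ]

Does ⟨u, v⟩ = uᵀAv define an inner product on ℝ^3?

Row-reducing A symmetrically gives the diagonal entries 25, 39/25, 10/13.
So there are 3 positive pivots.
Hence Q is positive definite.
⟨·,·⟩ is an inner product exactly when A is positive definite.

yes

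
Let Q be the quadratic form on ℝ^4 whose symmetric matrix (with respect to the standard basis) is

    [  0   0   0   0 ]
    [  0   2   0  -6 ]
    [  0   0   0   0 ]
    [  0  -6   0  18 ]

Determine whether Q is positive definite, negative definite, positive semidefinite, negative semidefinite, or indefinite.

positive semidefinite

Row-reducing A symmetrically gives the diagonal entries 0, 2, 0, 0.
Counting signs: 1 positive, 3 zero.
Hence Q is positive semidefinite.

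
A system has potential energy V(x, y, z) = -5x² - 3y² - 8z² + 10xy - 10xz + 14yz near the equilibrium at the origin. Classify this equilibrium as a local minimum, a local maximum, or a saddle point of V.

saddle point

The Hessian at the origin is H = [[-10, 10, -10], [10, -6, 14], [-10, 14, -16]].
Applying the same elementary operations to the rows and columns of H produces a congruent diagonal matrix with entries -10, 4, -10.
So there are 1 positive, 2 negative pivots.
H is indefinite, so the origin is a saddle point.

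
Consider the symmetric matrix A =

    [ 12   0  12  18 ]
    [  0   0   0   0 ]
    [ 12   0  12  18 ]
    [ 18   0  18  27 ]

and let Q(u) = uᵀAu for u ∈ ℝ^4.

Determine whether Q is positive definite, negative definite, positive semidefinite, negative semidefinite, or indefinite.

positive semidefinite

Symmetric row and column elimination reduces A to a congruent diagonal form with pivots 12, 0, 0, 0.
That gives 1 positive, 3 zero pivots.
Hence Q is positive semidefinite.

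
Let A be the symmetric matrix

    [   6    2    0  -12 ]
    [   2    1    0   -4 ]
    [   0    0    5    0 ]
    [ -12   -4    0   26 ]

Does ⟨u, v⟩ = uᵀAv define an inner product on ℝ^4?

yes

Leading principal minors: Δ_1 = 6, Δ_2 = 2, Δ_3 = 10, Δ_4 = 20.
All leading principal minors are positive, so by Sylvester's criterion Q is positive definite.
⟨·,·⟩ is an inner product exactly when A is positive definite.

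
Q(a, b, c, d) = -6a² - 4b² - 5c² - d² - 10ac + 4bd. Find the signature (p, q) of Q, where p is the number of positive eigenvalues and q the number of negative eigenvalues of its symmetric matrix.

(0, 3)

Write A = [[-6, 0, -5, 0], [0, -4, 0, 2], [-5, 0, -5, 0], [0, 2, 0, -1]].
Congruent diagonalization of A (simultaneous row and column reduction) yields pivots -6, -4, -5/6, 0.
So there are 3 negative, 1 zero pivots.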